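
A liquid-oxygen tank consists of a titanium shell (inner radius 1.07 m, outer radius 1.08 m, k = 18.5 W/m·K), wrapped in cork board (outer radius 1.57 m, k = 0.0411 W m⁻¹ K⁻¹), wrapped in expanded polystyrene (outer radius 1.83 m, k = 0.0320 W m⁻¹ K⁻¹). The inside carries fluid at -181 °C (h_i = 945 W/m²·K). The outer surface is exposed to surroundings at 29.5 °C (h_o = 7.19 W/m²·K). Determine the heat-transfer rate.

Series thermal resistances, inner to outer:
  R_conv,in = 1/(4πr²h) = 1/(4π·1.07²·945) = 7.355×10^-5 K/W
  R_titanium = (1/1.07 − 1/1.08)/(4πk) = 0.008654/(4π·18.5) = 3.722×10^-5 K/W
  R_cork board = (1/1.08 − 1/1.57)/(4πk) = 0.2890/(4π·0.0411) = 0.5595 K/W
  R_expanded polystyrene = (1/1.57 − 1/1.83)/(4πk) = 0.09049/(4π·0.0320) = 0.2250 K/W
  R_conv,out = 1/(4πr²h) = 1/(4π·1.83²·7.19) = 0.003305 K/W
ΣR = 7.355×10^-5 + 3.722×10^-5 + 0.5595 + 0.2250 + 0.003305 = 0.7879 K/W
Q = ΔT/ΣR = (-181 °C − 29.5 °C)/0.7879 = -267 W
(Negative Q ⇒ heat flows inward; heat gain = 267 W.)

Q = 267 W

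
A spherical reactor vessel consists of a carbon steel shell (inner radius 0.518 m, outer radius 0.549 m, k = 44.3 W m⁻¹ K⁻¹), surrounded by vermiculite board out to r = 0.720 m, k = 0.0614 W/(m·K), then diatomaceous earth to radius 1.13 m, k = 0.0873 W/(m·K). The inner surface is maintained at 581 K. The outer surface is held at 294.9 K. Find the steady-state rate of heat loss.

Treat each layer as a resistance in series:
  R_carbon steel = (1/0.518 − 1/0.549)/(4πk) = 0.1090/(4π·44.3) = 1.958×10^-4 K/W
  R_vermiculite board = (1/0.549 − 1/0.720)/(4πk) = 0.4326/(4π·0.0614) = 0.5607 K/W
  R_diatomaceous earth = (1/0.720 − 1/1.13)/(4πk) = 0.5039/(4π·0.0873) = 0.4594 K/W
ΣR = 1.958×10^-4 + 0.5607 + 0.4594 = 1.020 K/W
Q = ΔT/ΣR = (581 K − 294.9 K)/1.020 = 280 W

Q = 280 W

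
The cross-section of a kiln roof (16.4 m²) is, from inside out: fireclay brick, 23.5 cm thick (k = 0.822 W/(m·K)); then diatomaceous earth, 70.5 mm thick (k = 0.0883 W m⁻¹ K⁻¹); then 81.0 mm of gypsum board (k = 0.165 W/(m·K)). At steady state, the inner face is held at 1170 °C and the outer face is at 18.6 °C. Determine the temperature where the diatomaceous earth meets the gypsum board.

Resistance network (inner→outer):
  R_fireclay brick = L/(kA) = 0.235/(0.822·16.4) = 0.01743 K/W
  R_diatomaceous earth = L/(kA) = 0.0705/(0.0883·16.4) = 0.04868 K/W
  R_gypsum board = L/(kA) = 0.0810/(0.165·16.4) = 0.02993 K/W
ΣR = 0.01743 + 0.04868 + 0.02993 = 0.09604 K/W
Q = ΔT/ΣR = (1170 °C − 18.6 °C)/0.09604 = 11990 W
From the inner boundary to the diatomaceous earth/gypsum board interface, ΣR_partial = 0.06611 K/W.
T_interface = T_in − Q·ΣR_partial = 1170 °C − (11990)(0.06611) = 377 °C

T = 377 °C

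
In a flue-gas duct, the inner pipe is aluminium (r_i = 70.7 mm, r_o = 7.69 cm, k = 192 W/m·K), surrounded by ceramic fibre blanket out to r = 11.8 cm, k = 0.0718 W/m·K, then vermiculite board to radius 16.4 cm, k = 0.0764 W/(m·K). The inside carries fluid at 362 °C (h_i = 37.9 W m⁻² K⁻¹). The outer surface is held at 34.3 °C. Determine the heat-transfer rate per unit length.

Series thermal resistances, inner to outer:
  R'_conv,in = 1/(2πr h) = 1/(2π·0.0707·37.9) = 0.05940 m·K/W
  R'_aluminium = ln(0.0769/0.0707)/(2πk) = 0.08406/(2π·192) = 6.968×10^-5 m·K/W
  R'_ceramic fibre blanket = ln(0.118/0.0769)/(2πk) = 0.4282/(2π·0.0718) = 0.9491 m·K/W
  R'_vermiculite board = ln(0.164/0.118)/(2πk) = 0.3292/(2π·0.0764) = 0.6857 m·K/W
ΣR = 0.05940 + 6.968×10^-5 + 0.9491 + 0.6857 = 1.694 m·K/W
Q' = ΔT/ΣR = (362 °C − 34.3 °C)/1.694 = 193 W/m

Q' = 193 W/m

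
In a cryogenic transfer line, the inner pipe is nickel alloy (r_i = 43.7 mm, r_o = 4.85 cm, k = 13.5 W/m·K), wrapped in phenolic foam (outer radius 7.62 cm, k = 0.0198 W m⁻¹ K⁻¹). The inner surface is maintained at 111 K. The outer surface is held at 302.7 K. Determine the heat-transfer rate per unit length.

Q' = 52.8 W/m

Resistance network (inner→outer):
  R'_nickel alloy = ln(0.0485/0.0437)/(2πk) = 0.1042/(2π·13.5) = 0.001229 m·K/W
  R'_phenolic foam = ln(0.0762/0.0485)/(2πk) = 0.4518/(2π·0.0198) = 3.632 m·K/W
ΣR = 0.001229 + 3.632 = 3.633 m·K/W
Q' = ΔT/ΣR = (111 K − 302.7 K)/3.633 = -52.8 W/m
(Negative Q' ⇒ heat flows inward; heat gain = 52.8 W/m.)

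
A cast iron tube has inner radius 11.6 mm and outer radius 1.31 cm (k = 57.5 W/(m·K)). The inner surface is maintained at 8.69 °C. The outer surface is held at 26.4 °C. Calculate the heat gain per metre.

Q' = 52600 W/m

Q' = 2πk·ΔT/ln(r₂/r₁) = 2π × 57.5 × 17.71 / ln(0.0131/0.0116) = 52600 W/m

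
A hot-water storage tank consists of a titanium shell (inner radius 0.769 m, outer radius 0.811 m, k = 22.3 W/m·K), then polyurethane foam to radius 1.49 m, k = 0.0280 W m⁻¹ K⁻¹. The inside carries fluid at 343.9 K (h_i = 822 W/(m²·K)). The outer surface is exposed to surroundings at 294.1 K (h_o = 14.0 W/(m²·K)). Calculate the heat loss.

Q = 31.1 W

Resistance network (inner→outer):
  R_conv,in = 1/(4πr²h) = 1/(4π·0.769²·822) = 1.637×10^-4 K/W
  R_titanium = (1/0.769 − 1/0.811)/(4πk) = 0.06734/(4π·22.3) = 2.403×10^-4 K/W
  R_polyurethane foam = (1/0.811 − 1/1.49)/(4πk) = 0.5619/(4π·0.0280) = 1.597 K/W
  R_conv,out = 1/(4πr²h) = 1/(4π·1.49²·14.0) = 0.002560 K/W
ΣR = 1.637×10^-4 + 2.403×10^-4 + 1.597 + 0.002560 = 1.600 K/W
Q = ΔT/ΣR = (343.9 K − 294.1 K)/1.600 = 31.1 W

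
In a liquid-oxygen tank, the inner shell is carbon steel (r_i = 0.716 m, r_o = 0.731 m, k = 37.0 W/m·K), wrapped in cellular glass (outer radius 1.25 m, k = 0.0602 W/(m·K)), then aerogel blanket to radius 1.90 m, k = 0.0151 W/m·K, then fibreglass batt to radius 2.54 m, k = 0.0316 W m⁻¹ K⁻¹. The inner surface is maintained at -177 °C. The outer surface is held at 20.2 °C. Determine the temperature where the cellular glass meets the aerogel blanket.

Series thermal resistances, inner to outer:
  R_carbon steel = (1/0.716 − 1/0.731)/(4πk) = 0.02866/(4π·37.0) = 6.164×10^-5 K/W
  R_cellular glass = (1/0.731 − 1/1.25)/(4πk) = 0.5680/(4π·0.0602) = 0.7508 K/W
  R_aerogel blanket = (1/1.25 − 1/1.90)/(4πk) = 0.2737/(4π·0.0151) = 1.442 K/W
  R_fibreglass batt = (1/1.90 − 1/2.54)/(4πk) = 0.1326/(4π·0.0316) = 0.3340 K/W
ΣR = 6.164×10^-5 + 0.7508 + 1.442 + 0.3340 = 2.527 K/W
Q = ΔT/ΣR = (-177 °C − 20.2 °C)/2.527 = -78.04 W
From the inner boundary to the cellular glass/aerogel blanket interface, ΣR_partial = 0.7509 K/W.
T_interface = T_in − Q·ΣR_partial = -177 °C − (-78.04)(0.7509) = -118 °C

T = -118 °C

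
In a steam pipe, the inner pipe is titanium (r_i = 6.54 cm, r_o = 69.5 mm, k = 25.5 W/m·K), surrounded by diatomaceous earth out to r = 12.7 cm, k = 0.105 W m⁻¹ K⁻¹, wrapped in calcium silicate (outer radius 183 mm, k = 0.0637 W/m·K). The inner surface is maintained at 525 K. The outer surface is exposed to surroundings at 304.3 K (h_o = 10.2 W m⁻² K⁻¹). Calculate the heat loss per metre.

Q' = 115 W/m

Resistance network (inner→outer):
  R'_titanium = ln(0.0695/0.0654)/(2πk) = 0.06080/(2π·25.5) = 3.795×10^-4 m·K/W
  R'_diatomaceous earth = ln(0.127/0.0695)/(2πk) = 0.6029/(2π·0.105) = 0.9138 m·K/W
  R'_calcium silicate = ln(0.183/0.127)/(2πk) = 0.3653/(2π·0.0637) = 0.9127 m·K/W
  R'_conv,out = 1/(2πr h) = 1/(2π·0.183·10.2) = 0.08526 m·K/W
ΣR = 3.795×10^-4 + 0.9138 + 0.9127 + 0.08526 = 1.912 m·K/W
Q' = ΔT/ΣR = (525 K − 304.3 K)/1.912 = 115 W/m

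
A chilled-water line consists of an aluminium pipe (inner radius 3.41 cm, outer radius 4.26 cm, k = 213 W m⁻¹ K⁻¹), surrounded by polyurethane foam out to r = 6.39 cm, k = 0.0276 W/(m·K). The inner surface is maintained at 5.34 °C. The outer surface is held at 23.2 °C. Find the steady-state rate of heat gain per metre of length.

Q' = 7.64 W/m

Series thermal resistances, inner to outer:
  R'_aluminium = ln(0.0426/0.0341)/(2πk) = 0.2226/(2π·213) = 1.663×10^-4 m·K/W
  R'_polyurethane foam = ln(0.0639/0.0426)/(2πk) = 0.4055/(2π·0.0276) = 2.338 m·K/W
ΣR = 1.663×10^-4 + 2.338 = 2.338 m·K/W
Q' = ΔT/ΣR = (5.34 °C − 23.2 °C)/2.338 = -7.64 W/m
(Negative Q' ⇒ heat flows inward; heat gain = 7.64 W/m.)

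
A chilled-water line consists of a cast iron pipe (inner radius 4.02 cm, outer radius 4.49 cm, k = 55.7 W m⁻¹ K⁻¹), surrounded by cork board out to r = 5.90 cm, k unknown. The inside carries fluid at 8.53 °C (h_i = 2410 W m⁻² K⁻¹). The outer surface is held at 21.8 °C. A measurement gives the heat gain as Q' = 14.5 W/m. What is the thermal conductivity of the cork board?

k = 0.0476 W/m·K

ΣR = ΔT/Q' = |8.53 − 21.8|/14.5 = 0.9152 m·K/W
Known resistances:
  R'_conv,in = 1/(2πr h) = 1/(2π·0.0402·2410) = 0.001643 m·K/W
  R'_cast iron = ln(0.0449/0.0402)/(2πk) = 0.1106/(2π·55.7) = 3.159×10^-4 m·K/W
R_cork board = ΣR − ΣR_known = 0.9152 − 0.001959 = 0.9132 m·K/W
ln(r₂/r₁)/(2πk) = 0.9132 ⇒ k = 0.2731/(2π·0.9132) = 0.0476 W/m·K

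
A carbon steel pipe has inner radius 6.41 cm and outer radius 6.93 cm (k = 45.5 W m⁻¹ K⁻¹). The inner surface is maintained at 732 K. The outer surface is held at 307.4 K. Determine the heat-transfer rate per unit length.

Q' = 1.56×10^6 W/m

Q' = 2πk·ΔT/ln(r₂/r₁) = 2π × 45.5 × 424.6 / ln(0.0693/0.0641) = 1.56×10^6 W/m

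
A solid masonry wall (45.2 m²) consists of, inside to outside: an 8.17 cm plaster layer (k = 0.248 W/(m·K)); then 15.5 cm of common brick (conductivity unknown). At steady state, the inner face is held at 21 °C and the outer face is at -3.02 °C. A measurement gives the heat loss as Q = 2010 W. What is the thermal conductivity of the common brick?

k = 0.736 W/m·K

ΣR = ΔT/Q = |21 − -3.02|/2010 = 0.01195 K/W
Known resistances:
  R_plaster = L/(kA) = 0.0817/(0.248·45.2) = 0.007288 K/W
R_common brick = ΣR − ΣR_known = 0.01195 − 0.007288 = 0.004662 K/W
L/(kA) = 0.004662 ⇒ k = 0.155/(0.004662·45.2) = 0.736 W/m·K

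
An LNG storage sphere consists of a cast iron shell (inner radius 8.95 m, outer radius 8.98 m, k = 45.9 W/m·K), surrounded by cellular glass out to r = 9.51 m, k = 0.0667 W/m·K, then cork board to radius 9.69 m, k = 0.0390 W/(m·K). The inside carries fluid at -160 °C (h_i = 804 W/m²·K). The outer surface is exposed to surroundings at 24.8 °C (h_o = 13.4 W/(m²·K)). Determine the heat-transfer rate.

Series thermal resistances, inner to outer:
  R_conv,in = 1/(4πr²h) = 1/(4π·8.95²·804) = 1.236×10^-6 K/W
  R_cast iron = (1/8.95 − 1/8.98)/(4πk) = 3.733×10^-4/(4π·45.9) = 6.471×10^-7 K/W
  R_cellular glass = (1/8.98 − 1/9.51)/(4πk) = 0.006206/(4π·0.0667) = 0.007404 K/W
  R_cork board = (1/9.51 − 1/9.69)/(4πk) = 0.001953/(4π·0.0390) = 0.003986 K/W
  R_conv,out = 1/(4πr²h) = 1/(4π·9.69²·13.4) = 6.325×10^-5 K/W
ΣR = 1.236×10^-6 + 6.471×10^-7 + 0.007404 + 0.003986 + 6.325×10^-5 = 0.01146 K/W
Q = ΔT/ΣR = (-160 °C − 24.8 °C)/0.01146 = -16100 W
(Negative Q ⇒ heat flows inward; heat gain = 16100 W.)

Q = 16.1 kW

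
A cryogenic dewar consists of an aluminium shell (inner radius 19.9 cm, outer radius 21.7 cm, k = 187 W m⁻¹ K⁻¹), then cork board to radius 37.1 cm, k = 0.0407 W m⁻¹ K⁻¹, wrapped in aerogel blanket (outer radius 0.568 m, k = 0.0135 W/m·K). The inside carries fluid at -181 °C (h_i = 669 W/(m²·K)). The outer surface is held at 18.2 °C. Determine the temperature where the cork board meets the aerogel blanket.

T = -100 °C

Series thermal resistances, inner to outer:
  R_conv,in = 1/(4πr²h) = 1/(4π·0.199²·669) = 0.003004 K/W
  R_aluminium = (1/0.199 − 1/0.217)/(4πk) = 0.4168/(4π·187) = 1.774×10^-4 K/W
  R_cork board = (1/0.217 − 1/0.371)/(4πk) = 1.913/(4π·0.0407) = 3.740 K/W
  R_aerogel blanket = (1/0.371 − 1/0.568)/(4πk) = 0.9349/(4π·0.0135) = 5.511 K/W
ΣR = 0.003004 + 1.774×10^-4 + 3.740 + 5.511 = 9.254 K/W
Q = ΔT/ΣR = (-181 °C − 18.2 °C)/9.254 = -21.53 W
From the inner boundary to the cork board/aerogel blanket interface, ΣR_partial = 3.743 K/W.
T_interface = T_in − Q·ΣR_partial = -181 °C − (-21.53)(3.743) = -100 °C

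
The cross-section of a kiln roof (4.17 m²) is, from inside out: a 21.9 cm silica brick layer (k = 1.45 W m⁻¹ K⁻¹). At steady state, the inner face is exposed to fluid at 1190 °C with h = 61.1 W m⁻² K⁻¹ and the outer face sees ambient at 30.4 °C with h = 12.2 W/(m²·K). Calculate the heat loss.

Q = 19400 W

Series thermal resistances, inner to outer:
  R_conv,in = 1/(hA) = 1/(61.1·4.17) = 0.003925 K/W
  R_silica brick = L/(kA) = 0.219/(1.45·4.17) = 0.03622 K/W
  R_conv,out = 1/(hA) = 1/(12.2·4.17) = 0.01966 K/W
ΣR = 0.003925 + 0.03622 + 0.01966 = 0.05981 K/W
Q = ΔT/ΣR = (1190 °C − 30.4 °C)/0.05981 = 19400 W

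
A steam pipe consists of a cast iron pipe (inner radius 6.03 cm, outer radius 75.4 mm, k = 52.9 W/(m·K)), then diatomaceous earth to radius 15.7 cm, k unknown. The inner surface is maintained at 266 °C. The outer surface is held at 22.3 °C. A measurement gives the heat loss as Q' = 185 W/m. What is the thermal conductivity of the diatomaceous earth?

ΣR = ΔT/Q' = |266 − 22.3|/185 = 1.317 m·K/W
Known resistances:
  R'_cast iron = ln(0.0754/0.0603)/(2πk) = 0.2235/(2π·52.9) = 6.723×10^-4 m·K/W
R_diatomaceous earth = ΣR − ΣR_known = 1.317 − 6.723×10^-4 = 1.316 m·K/W
ln(r₂/r₁)/(2πk) = 1.316 ⇒ k = 0.7334/(2π·1.316) = 0.0887 W/m·K

k = 0.0887 W/m·K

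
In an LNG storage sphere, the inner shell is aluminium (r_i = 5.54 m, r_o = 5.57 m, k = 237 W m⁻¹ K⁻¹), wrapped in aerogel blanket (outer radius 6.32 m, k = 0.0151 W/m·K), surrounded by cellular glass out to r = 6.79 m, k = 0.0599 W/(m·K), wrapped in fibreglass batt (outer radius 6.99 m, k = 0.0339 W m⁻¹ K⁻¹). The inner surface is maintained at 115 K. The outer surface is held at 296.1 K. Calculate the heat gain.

Q = 1320 W

Resistance network (inner→outer):
  R_aluminium = (1/5.54 − 1/5.57)/(4πk) = 9.722×10^-4/(4π·237) = 3.264×10^-7 K/W
  R_aerogel blanket = (1/5.57 − 1/6.32)/(4πk) = 0.02131/(4π·0.0151) = 0.1123 K/W
  R_cellular glass = (1/6.32 − 1/6.79)/(4πk) = 0.01095/(4π·0.0599) = 0.01455 K/W
  R_fibreglass batt = (1/6.79 − 1/6.99)/(4πk) = 0.004214/(4π·0.0339) = 0.009892 K/W
ΣR = 3.264×10^-7 + 0.1123 + 0.01455 + 0.009892 = 0.1367 K/W
Q = ΔT/ΣR = (115 K − 296.1 K)/0.1367 = -1320 W
(Negative Q ⇒ heat flows inward; heat gain = 1320 W.)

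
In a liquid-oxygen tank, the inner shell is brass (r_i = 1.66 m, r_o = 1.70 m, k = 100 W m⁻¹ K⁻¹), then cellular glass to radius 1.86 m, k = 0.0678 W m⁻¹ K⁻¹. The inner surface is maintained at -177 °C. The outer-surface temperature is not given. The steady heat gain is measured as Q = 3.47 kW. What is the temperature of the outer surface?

T_out = 29.1 °C

Series resistances:
  R_brass = (1/1.66 − 1/1.70)/(4πk) = 0.01417/(4π·100) = 1.128×10^-5 K/W
  R_cellular glass = (1/1.70 − 1/1.86)/(4πk) = 0.05060/(4π·0.0678) = 0.05939 K/W
ΣR = 0.05940 K/W
ΔT = Q·ΣR = 3470 × 0.05940 = 206.1 K
Heat flows inward, so T_out = T_in + ΔT = -177 + 206.1 = 29.1 °C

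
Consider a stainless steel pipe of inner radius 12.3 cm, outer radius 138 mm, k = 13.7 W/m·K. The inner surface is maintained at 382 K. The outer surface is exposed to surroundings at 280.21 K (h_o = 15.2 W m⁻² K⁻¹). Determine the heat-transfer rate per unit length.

Resistance network (inner→outer):
  R'_stainless steel = ln(0.138/0.123)/(2πk) = 0.1151/(2π·13.7) = 0.001337 m·K/W
  R'_conv,out = 1/(2πr h) = 1/(2π·0.138·15.2) = 0.07587 m·K/W
ΣR = 0.001337 + 0.07587 = 0.07721 m·K/W
Q' = ΔT/ΣR = (382 K − 280.21 K)/0.07721 = 1320 W/m

Q' = 1320 W/m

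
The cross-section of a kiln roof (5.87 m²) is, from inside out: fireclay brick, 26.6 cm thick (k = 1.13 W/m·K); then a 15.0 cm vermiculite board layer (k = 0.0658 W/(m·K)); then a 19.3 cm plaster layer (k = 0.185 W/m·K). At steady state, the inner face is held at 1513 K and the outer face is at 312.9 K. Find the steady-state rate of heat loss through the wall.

Q = 1980 W

Resistance network (inner→outer):
  R_fireclay brick = L/(kA) = 0.266/(1.13·5.87) = 0.04010 K/W
  R_vermiculite board = L/(kA) = 0.150/(0.0658·5.87) = 0.3884 K/W
  R_plaster = L/(kA) = 0.193/(0.185·5.87) = 0.1777 K/W
ΣR = 0.04010 + 0.3884 + 0.1777 = 0.6062 K/W
Q = ΔT/ΣR = (1513 K − 312.9 K)/0.6062 = 1980 W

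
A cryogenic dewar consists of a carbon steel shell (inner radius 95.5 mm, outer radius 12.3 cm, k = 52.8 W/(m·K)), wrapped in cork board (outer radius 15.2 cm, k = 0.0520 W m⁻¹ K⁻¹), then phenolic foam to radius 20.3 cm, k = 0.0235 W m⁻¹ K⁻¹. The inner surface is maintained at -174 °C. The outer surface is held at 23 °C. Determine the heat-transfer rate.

Q = 24.7 W

Resistance network (inner→outer):
  R_carbon steel = (1/0.0955 − 1/0.123)/(4πk) = 2.341/(4π·52.8) = 0.003528 K/W
  R_cork board = (1/0.123 − 1/0.152)/(4πk) = 1.551/(4π·0.0520) = 2.374 K/W
  R_phenolic foam = (1/0.152 − 1/0.203)/(4πk) = 1.653/(4π·0.0235) = 5.597 K/W
ΣR = 0.003528 + 2.374 + 5.597 = 7.975 K/W
Q = ΔT/ΣR = (-174 °C − 23 °C)/7.975 = -24.7 W
(Negative Q ⇒ heat flows inward; heat gain = 24.7 W.)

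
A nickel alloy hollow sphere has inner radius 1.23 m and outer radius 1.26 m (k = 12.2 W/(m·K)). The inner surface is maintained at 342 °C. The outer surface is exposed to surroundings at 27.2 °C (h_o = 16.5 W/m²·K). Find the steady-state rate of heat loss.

Treat each layer as a resistance in series:
  R_nickel alloy = (1/1.23 − 1/1.26)/(4πk) = 0.01936/(4π·12.2) = 1.263×10^-4 K/W
  R_conv,out = 1/(4πr²h) = 1/(4π·1.26²·16.5) = 0.003038 K/W
ΣR = 1.263×10^-4 + 0.003038 = 0.003164 K/W
Q = ΔT/ΣR = (342 °C − 27.2 °C)/0.003164 = 99500 W

Q = 99.5 kW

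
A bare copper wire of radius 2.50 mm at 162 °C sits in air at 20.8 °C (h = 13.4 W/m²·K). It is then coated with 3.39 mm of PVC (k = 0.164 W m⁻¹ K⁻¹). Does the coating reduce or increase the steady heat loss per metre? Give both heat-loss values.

Critical radius for a cylinder: r_cr = k/h = 0.0122 m = 1.22 cm.
Outer radius after coating: r₂ = 0.00250 + 0.00339 = 0.00589 m.
Since r₁ < r_cr and r₂ ≤ r_cr, the coating moves toward the maximum at r_cr — heat loss rises.
Bare: R = 1/(2πr₁h) = 4.751 m·K/W; Q = 141.2/4.751 = 29.7 W/m.
Coated: R = R_cond + R_conv = 2.848 m·K/W; Q = 141.2/2.848 = 49.6 W/m.

increases: 29.7 → 49.6 W/m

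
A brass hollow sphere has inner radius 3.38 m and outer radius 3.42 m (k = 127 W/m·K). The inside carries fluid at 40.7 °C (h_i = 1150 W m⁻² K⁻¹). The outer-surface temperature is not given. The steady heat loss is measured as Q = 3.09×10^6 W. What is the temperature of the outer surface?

Series resistances:
  R_conv,in = 1/(4πr²h) = 1/(4π·3.38²·1150) = 6.057×10^-6 K/W
  R_brass = (1/3.38 − 1/3.42)/(4πk) = 0.003460/(4π·127) = 2.168×10^-6 K/W
ΣR = 8.225×10^-6 K/W
ΔT = Q·ΣR = 3.09×10^6 × 8.225×10^-6 = 25.42 K
Heat flows outward, so T_out = T_in − ΔT = 40.7 − 25.42 = 15.3 °C

T_out = 15.3 °C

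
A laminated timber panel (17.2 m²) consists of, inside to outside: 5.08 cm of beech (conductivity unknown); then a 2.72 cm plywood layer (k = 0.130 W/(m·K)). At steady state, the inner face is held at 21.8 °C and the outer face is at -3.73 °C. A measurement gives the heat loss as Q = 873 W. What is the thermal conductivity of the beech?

ΣR = ΔT/Q = |21.8 − -3.73|/873 = 0.02924 K/W
Known resistances:
  R_plywood = L/(kA) = 0.0272/(0.130·17.2) = 0.01216 K/W
R_beech = ΣR − ΣR_known = 0.02924 − 0.01216 = 0.01708 K/W
L/(kA) = 0.01708 ⇒ k = 0.0508/(0.01708·17.2) = 0.173 W/m·K

k = 0.173 W/m·K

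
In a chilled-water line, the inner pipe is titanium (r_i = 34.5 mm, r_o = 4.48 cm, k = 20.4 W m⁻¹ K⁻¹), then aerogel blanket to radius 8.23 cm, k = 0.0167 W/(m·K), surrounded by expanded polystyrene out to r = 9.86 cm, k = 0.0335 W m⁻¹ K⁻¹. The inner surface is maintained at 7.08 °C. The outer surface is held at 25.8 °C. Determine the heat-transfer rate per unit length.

Series thermal resistances, inner to outer:
  R'_titanium = ln(0.0448/0.0345)/(2πk) = 0.2612/(2π·20.4) = 0.002038 m·K/W
  R'_aerogel blanket = ln(0.0823/0.0448)/(2πk) = 0.6082/(2π·0.0167) = 5.796 m·K/W
  R'_expanded polystyrene = ln(0.0986/0.0823)/(2πk) = 0.1807/(2π·0.0335) = 0.8585 m·K/W
ΣR = 0.002038 + 5.796 + 0.8585 = 6.657 m·K/W
Q' = ΔT/ΣR = (7.08 °C − 25.8 °C)/6.657 = -2.81 W/m
(Negative Q' ⇒ heat flows inward; heat gain = 2.81 W/m.)

Q' = 2.81 W/m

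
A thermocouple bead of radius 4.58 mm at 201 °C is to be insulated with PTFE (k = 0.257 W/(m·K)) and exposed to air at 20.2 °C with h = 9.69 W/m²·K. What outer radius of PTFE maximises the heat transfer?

For a sphere, r_cr = 2k_ins/h = 2·0.257/9.69 = 0.0530 m = 5.30 cm

r_cr = 5.30 cm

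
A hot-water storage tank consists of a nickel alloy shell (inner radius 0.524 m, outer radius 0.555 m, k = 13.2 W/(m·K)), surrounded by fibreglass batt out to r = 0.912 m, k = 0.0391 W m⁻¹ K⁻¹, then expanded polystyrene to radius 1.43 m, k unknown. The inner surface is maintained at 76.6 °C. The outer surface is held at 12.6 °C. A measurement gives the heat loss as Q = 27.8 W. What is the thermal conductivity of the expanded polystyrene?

ΣR = ΔT/Q = |76.6 − 12.6|/27.8 = 2.302 K/W
Known resistances:
  R_nickel alloy = (1/0.524 − 1/0.555)/(4πk) = 0.1066/(4π·13.2) = 6.426×10^-4 K/W
  R_fibreglass batt = (1/0.555 − 1/0.912)/(4πk) = 0.7053/(4π·0.0391) = 1.435 K/W
R_expanded polystyrene = ΣR − ΣR_known = 2.302 − 1.436 = 0.8660 K/W
(1/r₁−1/r₂)/(4πk) = 0.8660 ⇒ k = 0.3972/(4π·0.8660) = 0.0365 W/m·K

k = 0.0365 W/m·K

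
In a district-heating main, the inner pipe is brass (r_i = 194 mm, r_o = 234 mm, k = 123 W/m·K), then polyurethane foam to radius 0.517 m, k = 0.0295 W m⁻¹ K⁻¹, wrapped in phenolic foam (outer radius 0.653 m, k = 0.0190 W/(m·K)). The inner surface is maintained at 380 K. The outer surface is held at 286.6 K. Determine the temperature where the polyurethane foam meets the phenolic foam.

T = 315.9 K

Resistance network (inner→outer):
  R'_brass = ln(0.234/0.194)/(2πk) = 0.1875/(2π·123) = 2.426×10^-4 m·K/W
  R'_polyurethane foam = ln(0.517/0.234)/(2πk) = 0.7927/(2π·0.0295) = 4.277 m·K/W
  R'_phenolic foam = ln(0.653/0.517)/(2πk) = 0.2335/(2π·0.0190) = 1.956 m·K/W
ΣR = 2.426×10^-4 + 4.277 + 1.956 = 6.233 m·K/W
Q' = ΔT/ΣR = (380 K − 286.6 K)/6.233 = 14.98 W/m
From the inner boundary to the polyurethane foam/phenolic foam interface, ΣR_partial = 4.277 m·K/W.
T_interface = T_in − Q'·ΣR_partial = 380 K − (14.98)(4.277) = 315.9 K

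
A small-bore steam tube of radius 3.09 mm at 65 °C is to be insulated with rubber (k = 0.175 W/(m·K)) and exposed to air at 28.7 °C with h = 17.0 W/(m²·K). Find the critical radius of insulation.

For a cylinder, r_cr = k_ins/h = 0.175/17.0 = 0.0103 m = 1.03 cm

r_cr = 1.03 cm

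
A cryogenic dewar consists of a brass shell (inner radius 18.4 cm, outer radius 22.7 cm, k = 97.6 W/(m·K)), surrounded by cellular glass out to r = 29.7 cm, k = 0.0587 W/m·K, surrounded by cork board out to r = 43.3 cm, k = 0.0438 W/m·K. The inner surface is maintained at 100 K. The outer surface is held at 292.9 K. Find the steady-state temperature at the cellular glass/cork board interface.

T = 181.6 K

Series thermal resistances, inner to outer:
  R_brass = (1/0.184 − 1/0.227)/(4πk) = 1.029/(4π·97.6) = 8.394×10^-4 K/W
  R_cellular glass = (1/0.227 − 1/0.297)/(4πk) = 1.038/(4π·0.0587) = 1.408 K/W
  R_cork board = (1/0.297 − 1/0.433)/(4πk) = 1.058/(4π·0.0438) = 1.921 K/W
ΣR = 8.394×10^-4 + 1.408 + 1.921 = 3.330 K/W
Q = ΔT/ΣR = (100 K − 292.9 K)/3.330 = -57.93 W
From the inner boundary to the cellular glass/cork board interface, ΣR_partial = 1.409 K/W.
T_interface = T_in − Q·ΣR_partial = 100 K − (-57.93)(1.409) = 181.6 K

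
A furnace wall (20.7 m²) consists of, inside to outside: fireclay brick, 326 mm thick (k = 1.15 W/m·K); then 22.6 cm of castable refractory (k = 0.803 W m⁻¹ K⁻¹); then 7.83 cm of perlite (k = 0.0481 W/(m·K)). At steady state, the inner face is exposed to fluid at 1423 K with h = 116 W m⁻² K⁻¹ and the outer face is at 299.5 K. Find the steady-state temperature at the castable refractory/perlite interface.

Series thermal resistances, inner to outer:
  R_conv,in = 1/(hA) = 1/(116·20.7) = 4.165×10^-4 K/W
  R_fireclay brick = L/(kA) = 0.326/(1.15·20.7) = 0.01369 K/W
  R_castable refractory = L/(kA) = 0.226/(0.803·20.7) = 0.01360 K/W
  R_perlite = L/(kA) = 0.0783/(0.0481·20.7) = 0.07864 K/W
ΣR = 4.165×10^-4 + 0.01369 + 0.01360 + 0.07864 = 0.1063 K/W
Q = ΔT/ΣR = (1423 K − 299.5 K)/0.1063 = 10570 W
From the inner boundary to the castable refractory/perlite interface, ΣR_partial = 0.02771 K/W.
T_interface = T_in − Q·ΣR_partial = 1423 K − (10570)(0.02771) = 1130 K

T = 1130 K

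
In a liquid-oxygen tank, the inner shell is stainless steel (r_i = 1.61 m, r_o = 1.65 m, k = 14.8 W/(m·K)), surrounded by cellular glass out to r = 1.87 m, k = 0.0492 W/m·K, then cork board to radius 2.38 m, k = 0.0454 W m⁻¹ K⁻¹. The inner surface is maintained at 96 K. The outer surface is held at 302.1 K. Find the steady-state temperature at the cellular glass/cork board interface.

T = 171 K

Resistance network (inner→outer):
  R_stainless steel = (1/1.61 − 1/1.65)/(4πk) = 0.01506/(4π·14.8) = 8.096×10^-5 K/W
  R_cellular glass = (1/1.65 − 1/1.87)/(4πk) = 0.07130/(4π·0.0492) = 0.1153 K/W
  R_cork board = (1/1.87 − 1/2.38)/(4πk) = 0.1146/(4π·0.0454) = 0.2009 K/W
ΣR = 8.096×10^-5 + 0.1153 + 0.2009 = 0.3163 K/W
Q = ΔT/ΣR = (96 K − 302.1 K)/0.3163 = -651.6 W
From the inner boundary to the cellular glass/cork board interface, ΣR_partial = 0.1154 K/W.
T_interface = T_in − Q·ΣR_partial = 96 K − (-651.6)(0.1154) = 171 K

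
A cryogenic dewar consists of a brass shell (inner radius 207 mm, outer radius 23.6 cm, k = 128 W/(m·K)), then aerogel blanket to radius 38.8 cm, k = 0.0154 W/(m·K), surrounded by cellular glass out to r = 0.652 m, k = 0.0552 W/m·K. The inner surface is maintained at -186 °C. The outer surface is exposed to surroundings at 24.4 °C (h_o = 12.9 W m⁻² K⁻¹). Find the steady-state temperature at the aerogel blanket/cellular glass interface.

T = -7.3 °C

Resistance network (inner→outer):
  R_brass = (1/0.207 − 1/0.236)/(4πk) = 0.5936/(4π·128) = 3.691×10^-4 K/W
  R_aerogel blanket = (1/0.236 − 1/0.388)/(4πk) = 1.660/(4π·0.0154) = 8.578 K/W
  R_cellular glass = (1/0.388 − 1/0.652)/(4πk) = 1.044/(4π·0.0552) = 1.504 K/W
  R_conv,out = 1/(4πr²h) = 1/(4π·0.652²·12.9) = 0.01451 K/W
ΣR = 3.691×10^-4 + 8.578 + 1.504 + 0.01451 = 10.10 K/W
Q = ΔT/ΣR = (-186 °C − 24.4 °C)/10.10 = -20.83 W
From the inner boundary to the aerogel blanket/cellular glass interface, ΣR_partial = 8.578 K/W.
T_interface = T_in − Q·ΣR_partial = -186 °C − (-20.83)(8.578) = -7.3 °C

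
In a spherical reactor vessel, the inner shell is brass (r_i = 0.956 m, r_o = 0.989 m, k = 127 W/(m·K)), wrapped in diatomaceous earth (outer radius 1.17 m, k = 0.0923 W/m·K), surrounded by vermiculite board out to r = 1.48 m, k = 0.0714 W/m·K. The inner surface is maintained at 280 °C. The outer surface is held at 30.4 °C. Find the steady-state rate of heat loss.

Q = 746 W

Treat each layer as a resistance in series:
  R_brass = (1/0.956 − 1/0.989)/(4πk) = 0.03490/(4π·127) = 2.187×10^-5 K/W
  R_diatomaceous earth = (1/0.989 − 1/1.17)/(4πk) = 0.1564/(4π·0.0923) = 0.1349 K/W
  R_vermiculite board = (1/1.17 − 1/1.48)/(4πk) = 0.1790/(4π·0.0714) = 0.1995 K/W
ΣR = 2.187×10^-5 + 0.1349 + 0.1995 = 0.3344 K/W
Q = ΔT/ΣR = (280 °C − 30.4 °C)/0.3344 = 746 W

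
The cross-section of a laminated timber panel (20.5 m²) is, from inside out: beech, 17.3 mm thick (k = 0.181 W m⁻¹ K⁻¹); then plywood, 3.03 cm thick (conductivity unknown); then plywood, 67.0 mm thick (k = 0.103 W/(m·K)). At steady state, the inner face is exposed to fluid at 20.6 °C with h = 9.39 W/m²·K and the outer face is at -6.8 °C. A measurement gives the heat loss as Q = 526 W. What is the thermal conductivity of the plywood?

k = 0.141 W/m·K

ΣR = ΔT/Q = |20.6 − -6.8|/526 = 0.05209 K/W
Known resistances:
  R_conv,in = 1/(hA) = 1/(9.39·20.5) = 0.005195 K/W
  R_beech = L/(kA) = 0.0173/(0.181·20.5) = 0.004662 K/W
  R_plywood = L/(kA) = 0.0670/(0.103·20.5) = 0.03173 K/W
R_plywood = ΣR − ΣR_known = 0.05209 − 0.04159 = 0.01050 K/W
L/(kA) = 0.01050 ⇒ k = 0.0303/(0.01050·20.5) = 0.141 W/m·K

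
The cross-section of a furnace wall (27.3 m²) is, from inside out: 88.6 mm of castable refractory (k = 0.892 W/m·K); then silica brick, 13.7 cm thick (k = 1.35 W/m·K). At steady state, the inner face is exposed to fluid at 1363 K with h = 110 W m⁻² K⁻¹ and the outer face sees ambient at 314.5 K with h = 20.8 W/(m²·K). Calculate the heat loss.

Q = 1.11×10^5 W

Series thermal resistances, inner to outer:
  R_conv,in = 1/(hA) = 1/(110·27.3) = 3.330×10^-4 K/W
  R_castable refractory = L/(kA) = 0.0886/(0.892·27.3) = 0.003638 K/W
  R_silica brick = L/(kA) = 0.137/(1.35·27.3) = 0.003717 K/W
  R_conv,out = 1/(hA) = 1/(20.8·27.3) = 0.001761 K/W
ΣR = 3.330×10^-4 + 0.003638 + 0.003717 + 0.001761 = 0.009449 K/W
Q = ΔT/ΣR = (1363 K − 314.5 K)/0.009449 = 1.11×10^5 W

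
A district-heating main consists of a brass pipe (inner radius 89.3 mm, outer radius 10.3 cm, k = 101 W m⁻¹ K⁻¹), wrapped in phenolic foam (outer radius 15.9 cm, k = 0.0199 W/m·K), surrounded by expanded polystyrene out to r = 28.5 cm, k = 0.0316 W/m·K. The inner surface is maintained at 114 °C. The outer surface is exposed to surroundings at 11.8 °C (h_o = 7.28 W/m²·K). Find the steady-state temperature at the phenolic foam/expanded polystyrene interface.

T = 59.3 °C

Series thermal resistances, inner to outer:
  R'_brass = ln(0.103/0.0893)/(2πk) = 0.1427/(2π·101) = 2.249×10^-4 m·K/W
  R'_phenolic foam = ln(0.159/0.103)/(2πk) = 0.4342/(2π·0.0199) = 3.472 m·K/W
  R'_expanded polystyrene = ln(0.285/0.159)/(2πk) = 0.5836/(2π·0.0316) = 2.939 m·K/W
  R'_conv,out = 1/(2πr h) = 1/(2π·0.285·7.28) = 0.07671 m·K/W
ΣR = 2.249×10^-4 + 3.472 + 2.939 + 0.07671 = 6.488 m·K/W
Q' = ΔT/ΣR = (114 °C − 11.8 °C)/6.488 = 15.75 W/m
From the inner boundary to the phenolic foam/expanded polystyrene interface, ΣR_partial = 3.472 m·K/W.
T_interface = T_in − Q'·ΣR_partial = 114 °C − (15.75)(3.472) = 59.3 °C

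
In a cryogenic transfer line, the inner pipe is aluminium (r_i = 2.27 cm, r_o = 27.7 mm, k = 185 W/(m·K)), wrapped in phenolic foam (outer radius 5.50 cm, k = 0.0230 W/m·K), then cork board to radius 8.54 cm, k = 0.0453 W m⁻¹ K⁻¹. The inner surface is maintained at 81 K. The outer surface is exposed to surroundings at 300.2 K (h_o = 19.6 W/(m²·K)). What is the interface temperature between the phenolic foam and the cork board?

Series thermal resistances, inner to outer:
  R'_aluminium = ln(0.0277/0.0227)/(2πk) = 0.1991/(2π·185) = 1.713×10^-4 m·K/W
  R'_phenolic foam = ln(0.0550/0.0277)/(2πk) = 0.6859/(2π·0.0230) = 4.746 m·K/W
  R'_cork board = ln(0.0854/0.0550)/(2πk) = 0.4400/(2π·0.0453) = 1.546 m·K/W
  R'_conv,out = 1/(2πr h) = 1/(2π·0.0854·19.6) = 0.09508 m·K/W
ΣR = 1.713×10^-4 + 4.746 + 1.546 + 0.09508 = 6.387 m·K/W
Q' = ΔT/ΣR = (81 K − 300.2 K)/6.387 = -34.32 W/m
From the inner boundary to the phenolic foam/cork board interface, ΣR_partial = 4.746 m·K/W.
T_interface = T_in − Q'·ΣR_partial = 81 K − (-34.32)(4.746) = 243.9 K

T = 243.9 K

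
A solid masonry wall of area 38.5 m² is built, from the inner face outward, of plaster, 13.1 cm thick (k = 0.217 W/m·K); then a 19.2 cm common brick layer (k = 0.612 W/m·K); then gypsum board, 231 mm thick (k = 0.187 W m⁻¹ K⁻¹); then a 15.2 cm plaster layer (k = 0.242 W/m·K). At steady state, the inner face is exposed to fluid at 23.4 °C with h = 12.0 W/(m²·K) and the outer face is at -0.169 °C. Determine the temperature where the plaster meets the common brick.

T = 17.7 °C

Treat each layer as a resistance in series:
  R_conv,in = 1/(hA) = 1/(12.0·38.5) = 0.002165 K/W
  R_plaster = L/(kA) = 0.131/(0.217·38.5) = 0.01568 K/W
  R_common brick = L/(kA) = 0.192/(0.612·38.5) = 0.008149 K/W
  R_gypsum board = L/(kA) = 0.231/(0.187·38.5) = 0.03209 K/W
  R_plaster = L/(kA) = 0.152/(0.242·38.5) = 0.01631 K/W
ΣR = 0.002165 + 0.01568 + 0.008149 + 0.03209 + 0.01631 = 0.07439 K/W
Q = ΔT/ΣR = (23.4 °C − -0.169 °C)/0.07439 = 316.8 W
From the inner boundary to the plaster/common brick interface, ΣR_partial = 0.01784 K/W.
T_interface = T_in − Q·ΣR_partial = 23.4 °C − (316.8)(0.01784) = 17.7 °C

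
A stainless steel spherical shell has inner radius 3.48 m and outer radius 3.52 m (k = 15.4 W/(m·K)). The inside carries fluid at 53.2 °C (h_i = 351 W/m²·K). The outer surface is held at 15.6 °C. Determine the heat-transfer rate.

Resistance network (inner→outer):
  R_conv,in = 1/(4πr²h) = 1/(4π·3.48²·351) = 1.872×10^-5 K/W
  R_stainless steel = (1/3.48 − 1/3.52)/(4πk) = 0.003265/(4π·15.4) = 1.687×10^-5 K/W
ΣR = 1.872×10^-5 + 1.687×10^-5 = 3.559×10^-5 K/W
Q = ΔT/ΣR = (53.2 °C − 15.6 °C)/3.559×10^-5 = 1.06×10^6 W

Q = 1.06×10^6 W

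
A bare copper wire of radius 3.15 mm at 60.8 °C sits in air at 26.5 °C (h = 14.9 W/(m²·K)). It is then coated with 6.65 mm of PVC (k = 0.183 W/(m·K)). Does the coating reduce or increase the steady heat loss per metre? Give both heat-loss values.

increases: 10.1 → 16.5 W/m

Critical radius for a cylinder: r_cr = k/h = 0.0123 m = 1.23 cm.
Outer radius after coating: r₂ = 0.00315 + 0.00665 = 0.00980 m.
Since r₁ < r_cr and r₂ ≤ r_cr, the coating moves toward the maximum at r_cr — heat loss rises.
Bare: R = 1/(2πr₁h) = 3.391 m·K/W; Q = 34.3/3.391 = 10.1 W/m.
Coated: R = R_cond + R_conv = 2.077 m·K/W; Q = 34.3/2.077 = 16.5 W/m.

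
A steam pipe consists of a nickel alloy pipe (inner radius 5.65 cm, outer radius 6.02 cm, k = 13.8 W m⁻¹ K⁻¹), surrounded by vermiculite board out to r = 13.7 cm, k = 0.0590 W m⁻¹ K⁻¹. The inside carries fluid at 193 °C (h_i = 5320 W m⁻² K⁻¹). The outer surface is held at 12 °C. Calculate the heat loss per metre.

Q' = 81.6 W/m

Treat each layer as a resistance in series:
  R'_conv,in = 1/(2πr h) = 1/(2π·0.0565·5320) = 5.295×10^-4 m·K/W
  R'_nickel alloy = ln(0.0602/0.0565)/(2πk) = 0.06343/(2π·13.8) = 7.316×10^-4 m·K/W
  R'_vermiculite board = ln(0.137/0.0602)/(2πk) = 0.8223/(2π·0.0590) = 2.218 m·K/W
ΣR = 5.295×10^-4 + 7.316×10^-4 + 2.218 = 2.219 m·K/W
Q' = ΔT/ΣR = (193 °C − 12 °C)/2.219 = 81.6 W/m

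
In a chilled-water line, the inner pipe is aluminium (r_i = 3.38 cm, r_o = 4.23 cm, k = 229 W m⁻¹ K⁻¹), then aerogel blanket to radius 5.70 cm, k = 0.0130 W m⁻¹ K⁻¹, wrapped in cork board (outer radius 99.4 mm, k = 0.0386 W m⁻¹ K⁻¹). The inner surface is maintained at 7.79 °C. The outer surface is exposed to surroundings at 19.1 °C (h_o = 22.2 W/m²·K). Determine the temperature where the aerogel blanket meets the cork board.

T = 14.7 °C

Series thermal resistances, inner to outer:
  R'_aluminium = ln(0.0423/0.0338)/(2πk) = 0.2243/(2π·229) = 1.559×10^-4 m·K/W
  R'_aerogel blanket = ln(0.0570/0.0423)/(2πk) = 0.2983/(2π·0.0130) = 3.652 m·K/W
  R'_cork board = ln(0.0994/0.0570)/(2πk) = 0.5561/(2π·0.0386) = 2.293 m·K/W
  R'_conv,out = 1/(2πr h) = 1/(2π·0.0994·22.2) = 0.07212 m·K/W
ΣR = 1.559×10^-4 + 3.652 + 2.293 + 0.07212 = 6.017 m·K/W
Q' = ΔT/ΣR = (7.79 °C − 19.1 °C)/6.017 = -1.880 W/m
From the inner boundary to the aerogel blanket/cork board interface, ΣR_partial = 3.652 m·K/W.
T_interface = T_in − Q'·ΣR_partial = 7.79 °C − (-1.880)(3.652) = 14.7 °C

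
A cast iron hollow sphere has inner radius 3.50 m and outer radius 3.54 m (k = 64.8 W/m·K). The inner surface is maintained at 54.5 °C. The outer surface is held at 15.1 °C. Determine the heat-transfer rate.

Q = 9940 kW

Q = 4πk·ΔT/(1/r₁ − 1/r₂) = 4π × 64.8 × 39.4 / (1/3.50 − 1/3.54) = 9.94×10^6 W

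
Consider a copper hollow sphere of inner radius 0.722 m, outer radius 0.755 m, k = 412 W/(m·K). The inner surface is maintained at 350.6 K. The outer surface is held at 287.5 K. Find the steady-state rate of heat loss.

Q = 4πk·ΔT/(1/r₁ − 1/r₂) = 4π × 412 × 63.1 / (1/0.722 − 1/0.755) = 5.40×10^6 W

Q = 5.40×10^6 W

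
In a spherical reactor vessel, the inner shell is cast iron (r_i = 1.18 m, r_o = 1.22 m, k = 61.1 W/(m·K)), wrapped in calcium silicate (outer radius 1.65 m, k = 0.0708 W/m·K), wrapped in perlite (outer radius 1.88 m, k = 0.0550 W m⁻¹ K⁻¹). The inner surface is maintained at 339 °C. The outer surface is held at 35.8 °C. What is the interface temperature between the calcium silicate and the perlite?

T = 129 °C

Resistance network (inner→outer):
  R_cast iron = (1/1.18 − 1/1.22)/(4πk) = 0.02779/(4π·61.1) = 3.619×10^-5 K/W
  R_calcium silicate = (1/1.22 − 1/1.65)/(4πk) = 0.2136/(4π·0.0708) = 0.2401 K/W
  R_perlite = (1/1.65 − 1/1.88)/(4πk) = 0.07415/(4π·0.0550) = 0.1073 K/W
ΣR = 3.619×10^-5 + 0.2401 + 0.1073 = 0.3474 K/W
Q = ΔT/ΣR = (339 °C − 35.8 °C)/0.3474 = 872.8 W
From the inner boundary to the calcium silicate/perlite interface, ΣR_partial = 0.2401 K/W.
T_interface = T_in − Q·ΣR_partial = 339 °C − (872.8)(0.2401) = 129 °C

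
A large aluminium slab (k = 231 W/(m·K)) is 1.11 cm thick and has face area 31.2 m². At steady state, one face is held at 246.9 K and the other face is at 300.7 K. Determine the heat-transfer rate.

Q = kA·ΔT/L = 231 × 31.2 × |246.9 K − 300.7 K| / 0.0111 = 3.49×10^7 W

Q = 3.49×10^7 W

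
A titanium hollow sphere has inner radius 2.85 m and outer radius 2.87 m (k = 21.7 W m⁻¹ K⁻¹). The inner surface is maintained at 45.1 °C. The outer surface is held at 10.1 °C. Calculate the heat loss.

Q = 4πk·ΔT/(1/r₁ − 1/r₂) = 4π × 21.7 × 35 / (1/2.85 − 1/2.87) = 3.90×10^6 W

Q = 3.90×10^6 W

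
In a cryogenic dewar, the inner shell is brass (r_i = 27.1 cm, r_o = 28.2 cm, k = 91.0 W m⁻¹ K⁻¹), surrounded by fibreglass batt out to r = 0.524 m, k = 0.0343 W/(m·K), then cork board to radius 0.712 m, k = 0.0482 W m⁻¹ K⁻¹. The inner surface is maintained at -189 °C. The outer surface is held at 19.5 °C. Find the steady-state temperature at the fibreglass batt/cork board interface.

Series thermal resistances, inner to outer:
  R_brass = (1/0.271 − 1/0.282)/(4πk) = 0.1439/(4π·91.0) = 1.259×10^-4 K/W
  R_fibreglass batt = (1/0.282 − 1/0.524)/(4πk) = 1.638/(4π·0.0343) = 3.800 K/W
  R_cork board = (1/0.524 − 1/0.712)/(4πk) = 0.5039/(4π·0.0482) = 0.8319 K/W
ΣR = 1.259×10^-4 + 3.800 + 0.8319 = 4.632 K/W
Q = ΔT/ΣR = (-189 °C − 19.5 °C)/4.632 = -45.01 W
From the inner boundary to the fibreglass batt/cork board interface, ΣR_partial = 3.800 K/W.
T_interface = T_in − Q·ΣR_partial = -189 °C − (-45.01)(3.800) = -18.0 °C

T = -18.0 °C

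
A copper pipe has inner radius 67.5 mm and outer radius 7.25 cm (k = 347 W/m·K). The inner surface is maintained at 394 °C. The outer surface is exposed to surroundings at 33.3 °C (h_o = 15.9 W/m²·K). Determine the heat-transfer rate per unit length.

Resistance network (inner→outer):
  R'_copper = ln(0.0725/0.0675)/(2πk) = 0.07146/(2π·347) = 3.278×10^-5 m·K/W
  R'_conv,out = 1/(2πr h) = 1/(2π·0.0725·15.9) = 0.1381 m·K/W
ΣR = 3.278×10^-5 + 0.1381 = 0.1381 m·K/W
Q' = ΔT/ΣR = (394 °C − 33.3 °C)/0.1381 = 2610 W/m

Q' = 2610 W/m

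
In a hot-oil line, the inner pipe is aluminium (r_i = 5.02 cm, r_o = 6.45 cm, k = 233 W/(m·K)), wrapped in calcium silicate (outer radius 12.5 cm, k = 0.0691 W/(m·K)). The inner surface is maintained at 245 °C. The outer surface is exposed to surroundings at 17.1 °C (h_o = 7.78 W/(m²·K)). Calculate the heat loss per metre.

Q' = 135 W/m

Series thermal resistances, inner to outer:
  R'_aluminium = ln(0.0645/0.0502)/(2πk) = 0.2507/(2π·233) = 1.712×10^-4 m·K/W
  R'_calcium silicate = ln(0.125/0.0645)/(2πk) = 0.6616/(2π·0.0691) = 1.524 m·K/W
  R'_conv,out = 1/(2πr h) = 1/(2π·0.125·7.78) = 0.1637 m·K/W
ΣR = 1.712×10^-4 + 1.524 + 0.1637 = 1.688 m·K/W
Q' = ΔT/ΣR = (245 °C − 17.1 °C)/1.688 = 135 W/m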